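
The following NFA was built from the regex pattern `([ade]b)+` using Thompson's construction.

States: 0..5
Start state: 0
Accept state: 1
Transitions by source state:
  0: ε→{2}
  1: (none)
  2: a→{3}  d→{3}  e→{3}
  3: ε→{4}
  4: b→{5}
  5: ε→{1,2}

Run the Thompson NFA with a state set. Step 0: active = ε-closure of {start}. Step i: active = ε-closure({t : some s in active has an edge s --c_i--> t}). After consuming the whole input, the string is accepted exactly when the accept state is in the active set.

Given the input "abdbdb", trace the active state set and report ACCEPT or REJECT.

Answer: ACCEPT

Trace:
S₀ = ε-closure({0}) = {0,2}
'a' @ 1: {3,4}
'b' @ 2: {1,2,5}  ✓accept
'd' @ 3: {3,4}
'b' @ 4: {1,2,5}  ✓accept
'd' @ 5: {3,4}
'b' @ 6: {1,2,5}  ✓accept
final: {1,2,5}; accept 1 in set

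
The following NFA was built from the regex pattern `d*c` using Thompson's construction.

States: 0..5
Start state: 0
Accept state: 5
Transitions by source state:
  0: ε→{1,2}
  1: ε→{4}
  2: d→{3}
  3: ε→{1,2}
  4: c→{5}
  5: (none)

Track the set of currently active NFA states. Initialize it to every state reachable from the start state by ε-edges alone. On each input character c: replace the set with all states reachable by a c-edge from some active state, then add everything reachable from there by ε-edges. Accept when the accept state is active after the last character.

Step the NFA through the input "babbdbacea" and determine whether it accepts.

S₀ = ε-closure({0}) = {0,1,2,4}
'b' @ 1: {}  — state set empty
rest 'abbdbacea' ignored (set empty)
end set {} — state 5 not in

Answer: REJECT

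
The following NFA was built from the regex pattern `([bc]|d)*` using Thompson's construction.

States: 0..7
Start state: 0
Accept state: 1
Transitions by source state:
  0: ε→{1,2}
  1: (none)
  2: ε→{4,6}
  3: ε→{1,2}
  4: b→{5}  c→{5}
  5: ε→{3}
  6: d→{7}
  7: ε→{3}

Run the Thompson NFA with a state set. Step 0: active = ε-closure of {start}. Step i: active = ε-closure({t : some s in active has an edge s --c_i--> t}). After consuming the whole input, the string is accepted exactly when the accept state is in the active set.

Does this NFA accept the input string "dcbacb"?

initial (ε-close {0}): {0,1,2,4,6}
'd' @ 1: {1,2,3,4,6,7}  (accept∈set)
'c' @ 2: {1,2,3,4,5,6}  (accept∈set)
'b' @ 3: {1,2,3,4,5,6}  (accept∈set)
'a' @ 4: {}  — no active states
rest 'cb' ignored (set empty)
end set {} — state 1 not in

Answer: REJECT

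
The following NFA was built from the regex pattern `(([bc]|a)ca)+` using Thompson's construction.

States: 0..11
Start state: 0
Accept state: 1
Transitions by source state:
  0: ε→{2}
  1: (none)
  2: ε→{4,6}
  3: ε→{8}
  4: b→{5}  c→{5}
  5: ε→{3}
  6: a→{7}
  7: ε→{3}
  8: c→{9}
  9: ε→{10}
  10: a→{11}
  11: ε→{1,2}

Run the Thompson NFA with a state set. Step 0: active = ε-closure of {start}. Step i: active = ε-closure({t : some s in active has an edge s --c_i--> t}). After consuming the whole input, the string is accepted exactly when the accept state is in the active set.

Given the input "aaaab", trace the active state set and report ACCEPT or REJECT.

Answer: REJECT

Trace:
initial (ε-close {0}): {0,2,4,6}
'a' @ 1: {3,7,8}
'a' @ 2: {}  — dead — no transitions
rest 'aab' ignored (set empty)
final: {}; accept 1 not in set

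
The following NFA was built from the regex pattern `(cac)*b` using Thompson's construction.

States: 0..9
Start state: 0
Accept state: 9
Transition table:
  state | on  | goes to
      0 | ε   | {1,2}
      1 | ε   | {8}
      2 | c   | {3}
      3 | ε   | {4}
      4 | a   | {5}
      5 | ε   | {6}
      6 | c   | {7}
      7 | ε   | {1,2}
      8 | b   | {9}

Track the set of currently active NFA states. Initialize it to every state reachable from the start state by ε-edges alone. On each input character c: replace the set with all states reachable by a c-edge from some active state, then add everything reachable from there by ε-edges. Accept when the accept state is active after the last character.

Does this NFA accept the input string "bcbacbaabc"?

start: ε-closure({0}) = {0,1,2,8}
'b' @ 1: {9}  [accepting]
'c' @ 2: {}  — no active states
rest 'bacbaabc' ignored (set empty)
final: {}; accept 9 not in set

Answer: REJECT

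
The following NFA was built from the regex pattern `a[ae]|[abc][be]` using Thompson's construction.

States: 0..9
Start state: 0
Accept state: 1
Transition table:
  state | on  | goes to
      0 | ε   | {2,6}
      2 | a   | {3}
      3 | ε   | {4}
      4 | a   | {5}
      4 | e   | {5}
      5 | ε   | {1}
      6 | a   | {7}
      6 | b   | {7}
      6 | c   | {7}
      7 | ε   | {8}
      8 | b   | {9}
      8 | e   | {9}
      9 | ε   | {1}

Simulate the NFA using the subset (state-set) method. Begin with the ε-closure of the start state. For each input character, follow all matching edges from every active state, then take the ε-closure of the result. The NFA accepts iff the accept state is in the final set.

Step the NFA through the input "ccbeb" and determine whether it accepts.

Answer: REJECT

Trace:
start: ε-closure({0}) = {0,2,6}
'c' @ 1: {7,8}
'c' @ 2: {}  — no active states
rest 'beb' ignored (set empty)
end set {} — state 1 not in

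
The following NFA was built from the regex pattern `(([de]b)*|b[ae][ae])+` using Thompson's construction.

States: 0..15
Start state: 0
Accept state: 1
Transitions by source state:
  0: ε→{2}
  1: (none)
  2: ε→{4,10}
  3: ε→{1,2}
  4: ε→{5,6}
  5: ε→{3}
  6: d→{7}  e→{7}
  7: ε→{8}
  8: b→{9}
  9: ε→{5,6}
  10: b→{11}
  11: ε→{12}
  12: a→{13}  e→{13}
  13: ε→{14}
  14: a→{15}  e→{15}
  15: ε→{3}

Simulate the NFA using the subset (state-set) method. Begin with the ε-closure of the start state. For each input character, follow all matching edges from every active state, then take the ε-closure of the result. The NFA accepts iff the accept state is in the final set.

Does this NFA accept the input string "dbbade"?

Answer: REJECT

Trace:
S₀ = ε-closure({0}) = {0,1,2,3,4,5,6,10}
'd' @ 1: {7,8}
'b' @ 2: {1,2,3,4,5,6,9,10}  ✓accept
'b' @ 3: {11,12}
'a' @ 4: {13,14}
'd' @ 5: {}  — state set empty
rest 'e' ignored (set empty)
after full input: {}  (accept=1 not in)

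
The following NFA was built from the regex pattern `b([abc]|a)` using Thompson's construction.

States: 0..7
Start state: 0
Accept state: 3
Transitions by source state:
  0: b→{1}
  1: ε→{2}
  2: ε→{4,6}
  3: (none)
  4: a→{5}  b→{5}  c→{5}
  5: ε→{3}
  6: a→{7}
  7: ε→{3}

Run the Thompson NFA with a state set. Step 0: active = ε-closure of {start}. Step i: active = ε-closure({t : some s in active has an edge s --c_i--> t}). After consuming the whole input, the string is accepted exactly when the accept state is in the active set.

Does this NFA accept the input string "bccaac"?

initial (ε-close {0}): {0}
'b' @ 1: {1,2,4,6}
'c' @ 2: {3,5}  [accepting]
'c' @ 3: {}  — no active states
rest 'aac' ignored (set empty)
after full input: {}  (accept=3 not in)

Answer: REJECT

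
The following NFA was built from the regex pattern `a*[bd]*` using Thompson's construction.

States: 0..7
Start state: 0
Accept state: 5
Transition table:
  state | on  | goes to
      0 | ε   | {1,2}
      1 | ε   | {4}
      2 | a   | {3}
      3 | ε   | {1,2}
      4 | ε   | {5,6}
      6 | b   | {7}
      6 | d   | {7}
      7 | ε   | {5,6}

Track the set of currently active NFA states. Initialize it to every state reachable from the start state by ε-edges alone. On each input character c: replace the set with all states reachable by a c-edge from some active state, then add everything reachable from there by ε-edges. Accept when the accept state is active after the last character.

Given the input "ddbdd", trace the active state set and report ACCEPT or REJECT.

start: ε-closure({0}) = {0,1,2,4,5,6}
'd' @ 1: {5,6,7}  ✓accept
'd' @ 2: {5,6,7}  ✓accept
'b' @ 3: {5,6,7}  ✓accept
'd' @ 4: {5,6,7}  ✓accept
'd' @ 5: {5,6,7}  ✓accept
end set {5,6,7} — state 5 in

Answer: ACCEPT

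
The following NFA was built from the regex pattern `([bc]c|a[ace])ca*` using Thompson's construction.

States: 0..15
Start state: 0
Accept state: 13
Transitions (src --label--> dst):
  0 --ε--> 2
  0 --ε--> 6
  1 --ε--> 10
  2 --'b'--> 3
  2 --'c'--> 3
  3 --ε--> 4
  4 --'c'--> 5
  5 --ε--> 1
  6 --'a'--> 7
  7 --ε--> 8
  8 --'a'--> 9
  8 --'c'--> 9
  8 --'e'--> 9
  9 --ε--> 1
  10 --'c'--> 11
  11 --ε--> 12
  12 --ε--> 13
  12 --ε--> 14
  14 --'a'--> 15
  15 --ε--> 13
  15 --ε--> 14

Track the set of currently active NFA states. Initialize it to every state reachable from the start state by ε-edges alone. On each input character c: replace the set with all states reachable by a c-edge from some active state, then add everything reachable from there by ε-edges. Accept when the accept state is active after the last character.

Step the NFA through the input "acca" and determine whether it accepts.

Answer: ACCEPT

Steps:
start: ε-closure({0}) = {0,2,6}
'a' @ 1: {7,8}
'c' @ 2: {1,9,10}
'c' @ 3: {11,12,13,14}  [accepting]
'a' @ 4: {13,14,15}  [accepting]
final: {13,14,15}; accept 13 in set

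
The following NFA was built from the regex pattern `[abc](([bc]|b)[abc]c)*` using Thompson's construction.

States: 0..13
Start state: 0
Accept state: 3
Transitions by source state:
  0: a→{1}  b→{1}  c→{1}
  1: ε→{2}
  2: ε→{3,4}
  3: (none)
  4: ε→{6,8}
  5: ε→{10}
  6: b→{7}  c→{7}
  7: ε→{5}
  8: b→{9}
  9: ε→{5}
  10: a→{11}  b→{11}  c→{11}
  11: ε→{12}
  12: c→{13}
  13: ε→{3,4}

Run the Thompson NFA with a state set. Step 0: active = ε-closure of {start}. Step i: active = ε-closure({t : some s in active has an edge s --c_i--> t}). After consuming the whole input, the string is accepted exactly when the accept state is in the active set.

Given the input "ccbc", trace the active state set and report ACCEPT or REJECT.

start: ε-closure({0}) = {0}
'c' @ 1: {1,2,3,4,6,8}  (accept∈set)
'c' @ 2: {5,7,10}
'b' @ 3: {11,12}
'c' @ 4: {3,4,6,8,13}  (accept∈set)
end set {3,4,6,8,13} — state 3 in

Answer: ACCEPT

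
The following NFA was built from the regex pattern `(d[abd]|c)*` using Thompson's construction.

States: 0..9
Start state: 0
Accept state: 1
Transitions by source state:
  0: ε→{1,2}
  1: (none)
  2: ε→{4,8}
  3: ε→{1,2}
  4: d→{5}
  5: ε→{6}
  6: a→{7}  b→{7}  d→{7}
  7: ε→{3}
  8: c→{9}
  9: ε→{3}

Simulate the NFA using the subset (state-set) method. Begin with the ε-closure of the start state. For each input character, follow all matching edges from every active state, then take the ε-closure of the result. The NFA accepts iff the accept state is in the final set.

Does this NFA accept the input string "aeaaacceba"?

S₀ = ε-closure({0}) = {0,1,2,4,8}
'a' @ 1: {}  — state set empty
rest 'eaaacceba' ignored (set empty)
final: {}; accept 1 not in set

Answer: REJECT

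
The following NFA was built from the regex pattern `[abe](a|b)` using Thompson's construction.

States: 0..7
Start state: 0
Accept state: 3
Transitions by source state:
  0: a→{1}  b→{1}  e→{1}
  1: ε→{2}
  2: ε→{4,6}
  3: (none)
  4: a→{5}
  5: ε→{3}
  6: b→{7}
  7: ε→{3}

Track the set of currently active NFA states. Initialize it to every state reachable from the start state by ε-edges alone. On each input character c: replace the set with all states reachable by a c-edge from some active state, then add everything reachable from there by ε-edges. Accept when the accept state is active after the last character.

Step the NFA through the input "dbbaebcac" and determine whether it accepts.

Answer: REJECT

Steps:
start: ε-closure({0}) = {0}
'd' @ 1: {}  — state set empty
rest 'bbaebcac' ignored (set empty)
end set {} — state 3 not in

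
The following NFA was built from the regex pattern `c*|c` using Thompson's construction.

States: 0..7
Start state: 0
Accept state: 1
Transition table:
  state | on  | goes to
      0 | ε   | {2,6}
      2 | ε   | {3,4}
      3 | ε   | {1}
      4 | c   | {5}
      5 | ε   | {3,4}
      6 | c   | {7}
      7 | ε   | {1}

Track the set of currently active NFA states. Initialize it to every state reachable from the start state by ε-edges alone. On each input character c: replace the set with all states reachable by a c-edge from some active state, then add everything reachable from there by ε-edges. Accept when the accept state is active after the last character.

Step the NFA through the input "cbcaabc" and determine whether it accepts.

start: ε-closure({0}) = {0,1,2,3,4,6}
'c' @ 1: {1,3,4,5,7}  [accepting]
'b' @ 2: {}  — no active states
rest 'caabc' ignored (set empty)
final: {}; accept 1 not in set

Answer: REJECT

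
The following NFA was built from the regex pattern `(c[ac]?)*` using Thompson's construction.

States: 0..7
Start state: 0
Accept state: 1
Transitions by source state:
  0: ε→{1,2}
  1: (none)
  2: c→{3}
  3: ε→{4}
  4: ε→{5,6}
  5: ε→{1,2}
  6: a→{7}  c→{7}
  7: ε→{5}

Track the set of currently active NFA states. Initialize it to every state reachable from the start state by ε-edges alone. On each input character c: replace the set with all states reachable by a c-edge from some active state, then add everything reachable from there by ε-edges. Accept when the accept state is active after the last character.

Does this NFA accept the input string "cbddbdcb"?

Answer: REJECT

Derivation:
start: ε-closure({0}) = {0,1,2}
'c' @ 1: {1,2,3,4,5,6}  [accepting]
'b' @ 2: {}  — dead — no transitions
rest 'ddbdcb' ignored (set empty)
after full input: {}  (accept=1 not in)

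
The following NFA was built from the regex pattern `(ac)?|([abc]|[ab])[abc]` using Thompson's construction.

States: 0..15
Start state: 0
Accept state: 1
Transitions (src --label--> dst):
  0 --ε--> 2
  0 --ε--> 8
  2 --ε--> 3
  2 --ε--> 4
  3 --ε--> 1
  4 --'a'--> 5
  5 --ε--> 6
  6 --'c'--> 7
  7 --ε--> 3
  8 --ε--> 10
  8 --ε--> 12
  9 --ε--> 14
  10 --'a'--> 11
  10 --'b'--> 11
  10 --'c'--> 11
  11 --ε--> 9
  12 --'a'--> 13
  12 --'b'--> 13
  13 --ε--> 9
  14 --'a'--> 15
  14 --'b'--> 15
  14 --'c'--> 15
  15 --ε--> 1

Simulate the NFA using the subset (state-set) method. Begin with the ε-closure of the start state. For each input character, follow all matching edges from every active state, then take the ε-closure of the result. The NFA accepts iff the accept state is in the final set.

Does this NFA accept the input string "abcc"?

Answer: REJECT

Steps:
start: ε-closure({0}) = {0,1,2,3,4,8,10,12}
'a' @ 1: {5,6,9,11,13,14}
'b' @ 2: {1,15}  [accepting]
'c' @ 3: {}  — state set empty
rest 'c' ignored (set empty)
final: {}; accept 1 not in set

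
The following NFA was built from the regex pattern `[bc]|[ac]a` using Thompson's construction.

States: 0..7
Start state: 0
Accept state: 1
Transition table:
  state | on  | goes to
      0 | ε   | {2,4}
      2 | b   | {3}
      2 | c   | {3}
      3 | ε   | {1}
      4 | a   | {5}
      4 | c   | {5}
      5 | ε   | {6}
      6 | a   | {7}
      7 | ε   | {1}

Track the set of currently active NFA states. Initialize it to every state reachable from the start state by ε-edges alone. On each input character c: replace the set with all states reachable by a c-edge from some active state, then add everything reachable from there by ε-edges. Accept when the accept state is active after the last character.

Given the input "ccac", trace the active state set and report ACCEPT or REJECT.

initial (ε-close {0}): {0,2,4}
'c' @ 1: {1,3,5,6}  [accepting]
'c' @ 2: {}  — state set empty
rest 'ac' ignored (set empty)
final: {}; accept 1 not in set

Answer: REJECT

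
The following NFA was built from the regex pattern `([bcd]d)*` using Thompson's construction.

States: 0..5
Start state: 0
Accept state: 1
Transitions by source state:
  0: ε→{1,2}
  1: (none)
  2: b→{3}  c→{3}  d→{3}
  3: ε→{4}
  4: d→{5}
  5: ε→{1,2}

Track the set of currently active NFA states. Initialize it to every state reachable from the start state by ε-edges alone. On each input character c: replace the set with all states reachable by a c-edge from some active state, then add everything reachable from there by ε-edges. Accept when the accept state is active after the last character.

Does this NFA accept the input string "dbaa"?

Answer: REJECT

Trace:
start: ε-closure({0}) = {0,1,2}
'd' @ 1: {3,4}
'b' @ 2: {}  — no active states
rest 'aa' ignored (set empty)
end set {} — state 1 not in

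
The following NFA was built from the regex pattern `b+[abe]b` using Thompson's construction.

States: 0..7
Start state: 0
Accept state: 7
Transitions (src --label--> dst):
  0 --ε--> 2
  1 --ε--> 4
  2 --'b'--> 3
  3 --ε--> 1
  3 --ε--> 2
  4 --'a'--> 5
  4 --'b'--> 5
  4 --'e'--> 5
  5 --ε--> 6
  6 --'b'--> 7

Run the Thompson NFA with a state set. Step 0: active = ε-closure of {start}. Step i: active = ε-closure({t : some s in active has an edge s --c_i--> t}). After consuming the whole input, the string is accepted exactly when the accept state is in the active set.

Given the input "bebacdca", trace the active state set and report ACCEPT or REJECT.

start: ε-closure({0}) = {0,2}
'b' @ 1: {1,2,3,4}
'e' @ 2: {5,6}
'b' @ 3: {7}  [accepting]
'a' @ 4: {}  — state set empty
rest 'cdca' ignored (set empty)
final: {}; accept 7 not in set

Answer: REJECT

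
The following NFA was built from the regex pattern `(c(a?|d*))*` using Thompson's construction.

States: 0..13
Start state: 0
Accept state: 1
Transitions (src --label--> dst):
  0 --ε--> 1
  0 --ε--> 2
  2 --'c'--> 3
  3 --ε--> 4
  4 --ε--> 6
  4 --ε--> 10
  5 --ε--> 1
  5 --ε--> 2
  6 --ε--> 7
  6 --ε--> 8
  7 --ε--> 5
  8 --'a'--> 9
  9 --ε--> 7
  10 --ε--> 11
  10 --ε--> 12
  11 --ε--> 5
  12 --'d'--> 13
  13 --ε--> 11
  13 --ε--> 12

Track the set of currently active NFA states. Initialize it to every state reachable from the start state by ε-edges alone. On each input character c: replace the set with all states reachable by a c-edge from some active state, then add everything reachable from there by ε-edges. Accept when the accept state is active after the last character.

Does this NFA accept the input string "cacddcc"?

Answer: ACCEPT

Derivation:
S₀ = ε-closure({0}) = {0,1,2}
'c' @ 1: {1,2,3,4,5,6,7,8,10,11,12}  ✓accept
'a' @ 2: {1,2,5,7,9}  ✓accept
'c' @ 3: {1,2,3,4,5,6,7,8,10,11,12}  ✓accept
'd' @ 4: {1,2,5,11,12,13}  ✓accept
'd' @ 5: {1,2,5,11,12,13}  ✓accept
'c' @ 6: {1,2,3,4,5,6,7,8,10,11,12}  ✓accept
'c' @ 7: {1,2,3,4,5,6,7,8,10,11,12}  ✓accept
final: {1,2,3,4,5,6,7,8,10,11,12}; accept 1 in set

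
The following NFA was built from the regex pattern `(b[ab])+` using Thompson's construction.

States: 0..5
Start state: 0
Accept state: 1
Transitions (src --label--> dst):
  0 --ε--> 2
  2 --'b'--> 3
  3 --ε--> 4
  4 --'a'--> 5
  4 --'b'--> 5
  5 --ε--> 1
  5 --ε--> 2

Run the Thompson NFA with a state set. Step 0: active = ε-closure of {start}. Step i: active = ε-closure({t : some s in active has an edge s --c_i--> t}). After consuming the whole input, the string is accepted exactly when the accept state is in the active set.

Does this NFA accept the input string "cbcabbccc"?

Answer: REJECT

Derivation:
start: ε-closure({0}) = {0,2}
'c' @ 1: {}  — state set empty
rest 'bcabbccc' ignored (set empty)
after full input: {}  (accept=1 not in)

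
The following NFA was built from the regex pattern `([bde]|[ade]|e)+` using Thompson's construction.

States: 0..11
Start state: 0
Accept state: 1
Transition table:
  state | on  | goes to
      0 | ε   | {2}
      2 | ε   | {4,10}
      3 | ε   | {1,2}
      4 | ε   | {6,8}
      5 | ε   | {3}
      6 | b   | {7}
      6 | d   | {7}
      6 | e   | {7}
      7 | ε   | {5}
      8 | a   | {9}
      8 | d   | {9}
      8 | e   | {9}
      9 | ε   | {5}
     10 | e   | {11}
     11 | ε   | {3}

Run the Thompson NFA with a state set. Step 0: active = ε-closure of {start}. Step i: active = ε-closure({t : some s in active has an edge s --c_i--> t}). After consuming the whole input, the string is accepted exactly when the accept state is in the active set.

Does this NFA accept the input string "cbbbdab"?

S₀ = ε-closure({0}) = {0,2,4,6,8,10}
'c' @ 1: {}  — state set empty
rest 'bbbdab' ignored (set empty)
after full input: {}  (accept=1 not in)

Answer: REJECT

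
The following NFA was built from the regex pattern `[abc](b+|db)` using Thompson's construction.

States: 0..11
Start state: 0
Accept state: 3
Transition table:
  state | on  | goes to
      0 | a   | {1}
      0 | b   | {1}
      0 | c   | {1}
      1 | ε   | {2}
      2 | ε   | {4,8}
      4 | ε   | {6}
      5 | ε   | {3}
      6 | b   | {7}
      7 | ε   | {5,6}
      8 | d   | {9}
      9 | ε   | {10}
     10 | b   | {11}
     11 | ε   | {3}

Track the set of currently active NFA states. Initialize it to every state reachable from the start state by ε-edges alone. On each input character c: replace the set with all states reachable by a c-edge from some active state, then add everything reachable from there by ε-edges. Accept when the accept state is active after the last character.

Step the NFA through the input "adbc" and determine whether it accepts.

Answer: REJECT

Derivation:
initial (ε-close {0}): {0}
'a' @ 1: {1,2,4,6,8}
'd' @ 2: {9,10}
'b' @ 3: {3,11}  (accept∈set)
'c' @ 4: {}  — dead — no transitions
end set {} — state 3 not in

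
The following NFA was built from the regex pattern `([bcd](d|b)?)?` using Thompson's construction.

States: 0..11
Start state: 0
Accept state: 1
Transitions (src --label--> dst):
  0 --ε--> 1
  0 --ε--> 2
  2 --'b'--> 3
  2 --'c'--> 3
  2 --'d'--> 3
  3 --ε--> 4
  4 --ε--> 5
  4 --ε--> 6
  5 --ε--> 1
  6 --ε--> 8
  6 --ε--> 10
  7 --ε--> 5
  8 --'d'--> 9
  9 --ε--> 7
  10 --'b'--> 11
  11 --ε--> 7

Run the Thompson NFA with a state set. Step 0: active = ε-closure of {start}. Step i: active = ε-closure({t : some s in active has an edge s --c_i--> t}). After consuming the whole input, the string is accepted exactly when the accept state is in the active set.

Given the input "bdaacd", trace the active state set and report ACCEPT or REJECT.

Answer: REJECT

Steps:
initial (ε-close {0}): {0,1,2}
'b' @ 1: {1,3,4,5,6,8,10}  [accepting]
'd' @ 2: {1,5,7,9}  [accepting]
'a' @ 3: {}  — no active states
rest 'acd' ignored (set empty)
after full input: {}  (accept=1 not in)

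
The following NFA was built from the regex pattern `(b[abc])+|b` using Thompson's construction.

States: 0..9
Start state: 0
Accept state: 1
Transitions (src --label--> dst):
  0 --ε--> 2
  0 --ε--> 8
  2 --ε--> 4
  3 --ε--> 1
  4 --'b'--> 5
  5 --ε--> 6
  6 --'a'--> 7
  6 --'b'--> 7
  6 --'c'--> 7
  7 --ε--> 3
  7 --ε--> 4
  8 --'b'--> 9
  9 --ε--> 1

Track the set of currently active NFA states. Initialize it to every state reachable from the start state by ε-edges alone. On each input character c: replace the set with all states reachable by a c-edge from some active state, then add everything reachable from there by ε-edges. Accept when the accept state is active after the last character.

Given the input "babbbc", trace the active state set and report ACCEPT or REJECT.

S₀ = ε-closure({0}) = {0,2,4,8}
'b' @ 1: {1,5,6,9}  ✓accept
'a' @ 2: {1,3,4,7}  ✓accept
'b' @ 3: {5,6}
'b' @ 4: {1,3,4,7}  ✓accept
'b' @ 5: {5,6}
'c' @ 6: {1,3,4,7}  ✓accept
end set {1,3,4,7} — state 1 in

Answer: ACCEPT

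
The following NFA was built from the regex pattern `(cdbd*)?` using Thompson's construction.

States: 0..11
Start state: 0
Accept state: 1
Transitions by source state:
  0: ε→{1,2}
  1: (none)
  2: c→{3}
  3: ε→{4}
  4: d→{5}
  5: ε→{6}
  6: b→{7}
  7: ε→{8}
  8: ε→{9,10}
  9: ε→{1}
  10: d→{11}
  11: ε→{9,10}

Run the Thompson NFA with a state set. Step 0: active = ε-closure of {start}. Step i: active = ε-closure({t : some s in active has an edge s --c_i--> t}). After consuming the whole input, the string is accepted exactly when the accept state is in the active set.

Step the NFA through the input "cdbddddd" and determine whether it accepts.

start: ε-closure({0}) = {0,1,2}
'c' @ 1: {3,4}
'd' @ 2: {5,6}
'b' @ 3: {1,7,8,9,10}  (accept∈set)
'd' @ 4: {1,9,10,11}  (accept∈set)
'd' @ 5: {1,9,10,11}  (accept∈set)
'd' @ 6: {1,9,10,11}  (accept∈set)
'd' @ 7: {1,9,10,11}  (accept∈set)
'd' @ 8: {1,9,10,11}  (accept∈set)
end set {1,9,10,11} — state 1 in

Answer: ACCEPT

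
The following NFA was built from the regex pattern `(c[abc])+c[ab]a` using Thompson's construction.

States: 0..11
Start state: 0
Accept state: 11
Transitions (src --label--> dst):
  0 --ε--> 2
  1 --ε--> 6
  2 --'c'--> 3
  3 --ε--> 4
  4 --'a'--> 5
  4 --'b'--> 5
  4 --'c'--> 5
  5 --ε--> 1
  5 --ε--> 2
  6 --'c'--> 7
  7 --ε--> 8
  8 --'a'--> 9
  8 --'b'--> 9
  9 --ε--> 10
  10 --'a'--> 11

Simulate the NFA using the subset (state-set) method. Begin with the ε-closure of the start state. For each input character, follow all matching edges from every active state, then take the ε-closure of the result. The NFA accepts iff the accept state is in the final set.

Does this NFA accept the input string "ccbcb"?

S₀ = ε-closure({0}) = {0,2}
'c' @ 1: {3,4}
'c' @ 2: {1,2,5,6}
'b' @ 3: {}  — dead — no transitions
rest 'cb' ignored (set empty)
final: {}; accept 11 not in set

Answer: REJECT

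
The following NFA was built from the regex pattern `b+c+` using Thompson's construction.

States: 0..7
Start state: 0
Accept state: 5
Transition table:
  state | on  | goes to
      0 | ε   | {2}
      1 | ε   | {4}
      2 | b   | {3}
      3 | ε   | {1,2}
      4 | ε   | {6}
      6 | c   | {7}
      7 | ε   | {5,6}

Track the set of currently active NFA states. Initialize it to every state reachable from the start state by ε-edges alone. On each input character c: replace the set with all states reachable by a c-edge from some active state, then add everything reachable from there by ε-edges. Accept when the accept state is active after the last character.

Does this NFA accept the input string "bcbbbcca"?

Answer: REJECT

Derivation:
S₀ = ε-closure({0}) = {0,2}
'b' @ 1: {1,2,3,4,6}
'c' @ 2: {5,6,7}  (accept∈set)
'b' @ 3: {}  — dead — no transitions
rest 'bbcca' ignored (set empty)
after full input: {}  (accept=5 not in)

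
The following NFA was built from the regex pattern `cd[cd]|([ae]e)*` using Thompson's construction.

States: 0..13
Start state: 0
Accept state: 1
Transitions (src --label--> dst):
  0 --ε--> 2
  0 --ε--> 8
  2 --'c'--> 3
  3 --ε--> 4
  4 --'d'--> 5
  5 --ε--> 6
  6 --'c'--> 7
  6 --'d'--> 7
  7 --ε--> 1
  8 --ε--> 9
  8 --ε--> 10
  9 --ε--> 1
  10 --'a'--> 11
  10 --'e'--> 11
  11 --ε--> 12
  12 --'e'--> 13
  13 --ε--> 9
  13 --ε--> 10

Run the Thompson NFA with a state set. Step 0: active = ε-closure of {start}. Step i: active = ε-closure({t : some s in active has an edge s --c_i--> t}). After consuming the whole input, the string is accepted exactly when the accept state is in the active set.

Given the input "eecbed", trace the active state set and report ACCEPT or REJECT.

S₀ = ε-closure({0}) = {0,1,2,8,9,10}
'e' @ 1: {11,12}
'e' @ 2: {1,9,10,13}  (accept∈set)
'c' @ 3: {}  — state set empty
rest 'bed' ignored (set empty)
after full input: {}  (accept=1 not in)

Answer: REJECT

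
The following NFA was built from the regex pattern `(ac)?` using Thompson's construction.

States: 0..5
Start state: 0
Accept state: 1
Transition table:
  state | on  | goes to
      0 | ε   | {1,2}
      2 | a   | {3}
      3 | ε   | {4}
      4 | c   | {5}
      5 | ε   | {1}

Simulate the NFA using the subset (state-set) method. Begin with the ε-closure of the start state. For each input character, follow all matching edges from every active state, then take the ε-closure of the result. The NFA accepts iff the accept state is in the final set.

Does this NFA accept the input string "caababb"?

Answer: REJECT

Steps:
S₀ = ε-closure({0}) = {0,1,2}
'c' @ 1: {}  — state set empty
rest 'aababb' ignored (set empty)
final: {}; accept 1 not in set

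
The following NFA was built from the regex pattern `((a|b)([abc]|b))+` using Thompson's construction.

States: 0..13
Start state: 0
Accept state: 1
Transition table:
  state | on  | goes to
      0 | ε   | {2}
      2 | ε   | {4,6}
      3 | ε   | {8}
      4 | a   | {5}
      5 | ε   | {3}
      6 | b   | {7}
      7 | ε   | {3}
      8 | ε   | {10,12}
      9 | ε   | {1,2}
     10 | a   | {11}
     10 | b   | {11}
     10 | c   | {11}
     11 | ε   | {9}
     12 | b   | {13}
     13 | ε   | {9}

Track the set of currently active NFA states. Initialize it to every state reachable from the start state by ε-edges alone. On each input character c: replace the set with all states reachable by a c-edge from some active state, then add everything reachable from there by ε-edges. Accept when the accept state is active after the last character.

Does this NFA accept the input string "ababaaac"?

Answer: ACCEPT

Trace:
start: ε-closure({0}) = {0,2,4,6}
'a' @ 1: {3,5,8,10,12}
'b' @ 2: {1,2,4,6,9,11,13}  ✓accept
'a' @ 3: {3,5,8,10,12}
'b' @ 4: {1,2,4,6,9,11,13}  ✓accept
'a' @ 5: {3,5,8,10,12}
'a' @ 6: {1,2,4,6,9,11}  ✓accept
'a' @ 7: {3,5,8,10,12}
'c' @ 8: {1,2,4,6,9,11}  ✓accept
after full input: {1,2,4,6,9,11}  (accept=1 in)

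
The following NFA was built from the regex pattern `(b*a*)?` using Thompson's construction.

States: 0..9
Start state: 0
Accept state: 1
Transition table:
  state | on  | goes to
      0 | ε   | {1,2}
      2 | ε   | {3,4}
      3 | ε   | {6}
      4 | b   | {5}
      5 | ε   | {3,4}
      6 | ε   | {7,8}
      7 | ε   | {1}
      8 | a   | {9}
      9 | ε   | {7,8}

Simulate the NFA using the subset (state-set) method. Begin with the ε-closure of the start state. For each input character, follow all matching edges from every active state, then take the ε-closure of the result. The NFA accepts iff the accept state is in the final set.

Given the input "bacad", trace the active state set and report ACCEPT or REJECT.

S₀ = ε-closure({0}) = {0,1,2,3,4,6,7,8}
'b' @ 1: {1,3,4,5,6,7,8}  [accepting]
'a' @ 2: {1,7,8,9}  [accepting]
'c' @ 3: {}  — state set empty
rest 'ad' ignored (set empty)
after full input: {}  (accept=1 not in)

Answer: REJECT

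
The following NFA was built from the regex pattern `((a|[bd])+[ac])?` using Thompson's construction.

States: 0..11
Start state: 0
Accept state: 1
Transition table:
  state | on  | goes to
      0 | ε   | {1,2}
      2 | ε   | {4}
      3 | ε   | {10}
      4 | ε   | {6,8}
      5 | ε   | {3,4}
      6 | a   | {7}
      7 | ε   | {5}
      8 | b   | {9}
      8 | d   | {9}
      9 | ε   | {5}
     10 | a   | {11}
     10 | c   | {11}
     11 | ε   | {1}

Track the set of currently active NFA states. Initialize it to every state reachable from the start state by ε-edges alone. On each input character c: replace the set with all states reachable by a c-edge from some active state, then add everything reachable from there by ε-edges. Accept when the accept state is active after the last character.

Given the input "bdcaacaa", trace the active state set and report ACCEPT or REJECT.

Answer: REJECT

Derivation:
start: ε-closure({0}) = {0,1,2,4,6,8}
'b' @ 1: {3,4,5,6,8,9,10}
'd' @ 2: {3,4,5,6,8,9,10}
'c' @ 3: {1,11}  [accepting]
'a' @ 4: {}  — state set empty
rest 'acaa' ignored (set empty)
final: {}; accept 1 not in set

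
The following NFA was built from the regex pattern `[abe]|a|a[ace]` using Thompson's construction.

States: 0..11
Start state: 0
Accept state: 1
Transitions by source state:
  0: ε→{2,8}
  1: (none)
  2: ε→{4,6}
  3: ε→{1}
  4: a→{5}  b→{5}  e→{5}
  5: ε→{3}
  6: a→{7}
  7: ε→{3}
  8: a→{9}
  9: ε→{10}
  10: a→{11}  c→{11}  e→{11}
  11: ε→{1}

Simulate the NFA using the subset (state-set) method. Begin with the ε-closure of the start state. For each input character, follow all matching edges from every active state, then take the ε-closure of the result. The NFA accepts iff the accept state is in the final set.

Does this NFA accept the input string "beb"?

start: ε-closure({0}) = {0,2,4,6,8}
'b' @ 1: {1,3,5}  ✓accept
'e' @ 2: {}  — no active states
rest 'b' ignored (set empty)
after full input: {}  (accept=1 not in)

Answer: REJECT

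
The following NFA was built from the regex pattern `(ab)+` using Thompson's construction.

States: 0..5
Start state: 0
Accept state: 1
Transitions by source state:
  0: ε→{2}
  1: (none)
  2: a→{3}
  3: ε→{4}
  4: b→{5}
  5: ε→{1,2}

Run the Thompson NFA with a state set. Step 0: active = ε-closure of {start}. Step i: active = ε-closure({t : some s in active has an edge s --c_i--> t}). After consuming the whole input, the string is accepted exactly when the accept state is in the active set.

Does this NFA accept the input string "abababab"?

Answer: ACCEPT

Steps:
S₀ = ε-closure({0}) = {0,2}
'a' @ 1: {3,4}
'b' @ 2: {1,2,5}  (accept∈set)
'a' @ 3: {3,4}
'b' @ 4: {1,2,5}  (accept∈set)
'a' @ 5: {3,4}
'b' @ 6: {1,2,5}  (accept∈set)
'a' @ 7: {3,4}
'b' @ 8: {1,2,5}  (accept∈set)
end set {1,2,5} — state 1 in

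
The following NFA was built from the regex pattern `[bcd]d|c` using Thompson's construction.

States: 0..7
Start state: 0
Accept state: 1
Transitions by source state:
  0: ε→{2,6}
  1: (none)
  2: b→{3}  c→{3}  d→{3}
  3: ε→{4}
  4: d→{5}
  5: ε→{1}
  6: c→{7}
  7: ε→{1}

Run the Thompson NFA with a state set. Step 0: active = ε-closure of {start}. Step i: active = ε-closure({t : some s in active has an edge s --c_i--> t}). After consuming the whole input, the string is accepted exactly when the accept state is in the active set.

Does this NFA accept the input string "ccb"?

S₀ = ε-closure({0}) = {0,2,6}
'c' @ 1: {1,3,4,7}  [accepting]
'c' @ 2: {}  — dead — no transitions
rest 'b' ignored (set empty)
final: {}; accept 1 not in set

Answer: REJECT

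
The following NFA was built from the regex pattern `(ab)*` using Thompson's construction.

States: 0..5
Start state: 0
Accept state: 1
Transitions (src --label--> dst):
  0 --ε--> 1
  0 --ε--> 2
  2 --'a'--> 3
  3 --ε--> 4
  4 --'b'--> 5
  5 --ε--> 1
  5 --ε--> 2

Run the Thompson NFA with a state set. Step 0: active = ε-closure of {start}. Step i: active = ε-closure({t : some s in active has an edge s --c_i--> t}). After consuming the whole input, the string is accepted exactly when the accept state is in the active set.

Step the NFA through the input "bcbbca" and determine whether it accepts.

Answer: REJECT

Derivation:
start: ε-closure({0}) = {0,1,2}
'b' @ 1: {}  — dead — no transitions
rest 'cbbca' ignored (set empty)
end set {} — state 1 not in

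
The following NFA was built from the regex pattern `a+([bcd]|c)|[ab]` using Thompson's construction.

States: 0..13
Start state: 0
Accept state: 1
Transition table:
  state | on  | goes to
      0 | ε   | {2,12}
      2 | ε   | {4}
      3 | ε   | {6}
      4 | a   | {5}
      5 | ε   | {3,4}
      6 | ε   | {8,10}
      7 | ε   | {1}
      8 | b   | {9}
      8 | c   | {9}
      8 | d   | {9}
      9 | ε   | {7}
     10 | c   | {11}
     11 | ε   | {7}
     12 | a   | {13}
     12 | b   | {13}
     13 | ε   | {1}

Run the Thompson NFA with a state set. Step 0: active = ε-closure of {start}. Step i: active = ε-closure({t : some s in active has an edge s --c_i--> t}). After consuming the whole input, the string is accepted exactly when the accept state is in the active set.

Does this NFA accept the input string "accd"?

start: ε-closure({0}) = {0,2,4,12}
'a' @ 1: {1,3,4,5,6,8,10,13}  [accepting]
'c' @ 2: {1,7,9,11}  [accepting]
'c' @ 3: {}  — state set empty
rest 'd' ignored (set empty)
end set {} — state 1 not in

Answer: REJECT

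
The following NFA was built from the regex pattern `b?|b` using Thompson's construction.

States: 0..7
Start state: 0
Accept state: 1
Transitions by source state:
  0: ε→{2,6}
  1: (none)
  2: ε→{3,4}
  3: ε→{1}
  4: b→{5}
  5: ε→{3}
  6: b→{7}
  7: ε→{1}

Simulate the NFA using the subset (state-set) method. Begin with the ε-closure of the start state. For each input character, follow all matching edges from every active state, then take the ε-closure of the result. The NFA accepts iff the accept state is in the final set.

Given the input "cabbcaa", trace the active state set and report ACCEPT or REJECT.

Answer: REJECT

Trace:
initial (ε-close {0}): {0,1,2,3,4,6}
'c' @ 1: {}  — no active states
rest 'abbcaa' ignored (set empty)
after full input: {}  (accept=1 not in)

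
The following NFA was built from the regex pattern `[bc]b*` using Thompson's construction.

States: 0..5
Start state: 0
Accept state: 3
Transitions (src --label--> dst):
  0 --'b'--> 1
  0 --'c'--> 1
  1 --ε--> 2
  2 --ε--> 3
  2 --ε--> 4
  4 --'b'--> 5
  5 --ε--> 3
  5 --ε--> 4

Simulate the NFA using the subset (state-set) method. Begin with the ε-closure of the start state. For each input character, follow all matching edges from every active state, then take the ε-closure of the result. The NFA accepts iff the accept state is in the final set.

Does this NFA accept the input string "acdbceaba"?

S₀ = ε-closure({0}) = {0}
'a' @ 1: {}  — dead — no transitions
rest 'cdbceaba' ignored (set empty)
final: {}; accept 3 not in set

Answer: REJECT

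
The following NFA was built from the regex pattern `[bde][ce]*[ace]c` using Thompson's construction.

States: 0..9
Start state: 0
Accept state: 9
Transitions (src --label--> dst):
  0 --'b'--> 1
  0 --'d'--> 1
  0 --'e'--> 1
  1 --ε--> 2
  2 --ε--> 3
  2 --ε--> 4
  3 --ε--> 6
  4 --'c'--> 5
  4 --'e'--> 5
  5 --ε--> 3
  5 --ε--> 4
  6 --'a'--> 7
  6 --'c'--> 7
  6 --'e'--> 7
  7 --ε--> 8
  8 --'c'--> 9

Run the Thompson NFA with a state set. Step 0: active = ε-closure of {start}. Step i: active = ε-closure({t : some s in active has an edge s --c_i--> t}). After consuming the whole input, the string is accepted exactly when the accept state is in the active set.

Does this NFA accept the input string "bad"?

Answer: REJECT

Trace:
S₀ = ε-closure({0}) = {0}
'b' @ 1: {1,2,3,4,6}
'a' @ 2: {7,8}
'd' @ 3: {}  — no active states
after full input: {}  (accept=9 not in)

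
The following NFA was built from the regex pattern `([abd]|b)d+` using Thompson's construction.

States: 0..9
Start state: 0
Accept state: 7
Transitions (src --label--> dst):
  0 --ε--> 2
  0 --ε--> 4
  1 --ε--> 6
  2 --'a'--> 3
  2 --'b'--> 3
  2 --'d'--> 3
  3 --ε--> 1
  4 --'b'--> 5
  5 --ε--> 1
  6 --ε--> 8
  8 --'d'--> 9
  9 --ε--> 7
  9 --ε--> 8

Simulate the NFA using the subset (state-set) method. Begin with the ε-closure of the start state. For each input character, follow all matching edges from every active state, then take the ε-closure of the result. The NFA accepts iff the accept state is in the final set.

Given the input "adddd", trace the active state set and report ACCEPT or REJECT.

Answer: ACCEPT

Trace:
S₀ = ε-closure({0}) = {0,2,4}
'a' @ 1: {1,3,6,8}
'd' @ 2: {7,8,9}  ✓accept
'd' @ 3: {7,8,9}  ✓accept
'd' @ 4: {7,8,9}  ✓accept
'd' @ 5: {7,8,9}  ✓accept
final: {7,8,9}; accept 7 in set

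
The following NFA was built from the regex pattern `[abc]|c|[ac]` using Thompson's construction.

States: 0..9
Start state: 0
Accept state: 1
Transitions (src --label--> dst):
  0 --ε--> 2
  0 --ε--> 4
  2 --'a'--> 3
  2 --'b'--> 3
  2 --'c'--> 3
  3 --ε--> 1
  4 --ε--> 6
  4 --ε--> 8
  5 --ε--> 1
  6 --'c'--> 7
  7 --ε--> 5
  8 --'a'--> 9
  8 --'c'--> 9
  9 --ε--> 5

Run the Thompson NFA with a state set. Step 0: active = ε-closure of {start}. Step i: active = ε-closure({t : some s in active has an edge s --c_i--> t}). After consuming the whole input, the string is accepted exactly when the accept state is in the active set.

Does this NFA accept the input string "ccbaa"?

Answer: REJECT

Trace:
S₀ = ε-closure({0}) = {0,2,4,6,8}
'c' @ 1: {1,3,5,7,9}  (accept∈set)
'c' @ 2: {}  — no active states
rest 'baa' ignored (set empty)
after full input: {}  (accept=1 not in)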